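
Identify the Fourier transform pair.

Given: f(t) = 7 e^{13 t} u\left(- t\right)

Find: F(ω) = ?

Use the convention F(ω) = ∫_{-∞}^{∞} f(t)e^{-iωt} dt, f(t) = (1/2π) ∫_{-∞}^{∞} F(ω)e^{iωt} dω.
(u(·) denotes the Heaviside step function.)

F(ω) = - \frac{7}{i \omega - 13}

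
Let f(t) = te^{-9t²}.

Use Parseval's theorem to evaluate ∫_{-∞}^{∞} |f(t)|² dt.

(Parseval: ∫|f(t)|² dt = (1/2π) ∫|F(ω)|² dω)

∫|f(t)|² dt = \frac{\sqrt{2} \sqrt{\pi}}{216}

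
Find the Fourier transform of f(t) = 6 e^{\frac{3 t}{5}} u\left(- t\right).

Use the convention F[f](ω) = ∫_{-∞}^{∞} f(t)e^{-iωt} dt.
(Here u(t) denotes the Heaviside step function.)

F(ω) = - \frac{30}{5 i \omega - 3}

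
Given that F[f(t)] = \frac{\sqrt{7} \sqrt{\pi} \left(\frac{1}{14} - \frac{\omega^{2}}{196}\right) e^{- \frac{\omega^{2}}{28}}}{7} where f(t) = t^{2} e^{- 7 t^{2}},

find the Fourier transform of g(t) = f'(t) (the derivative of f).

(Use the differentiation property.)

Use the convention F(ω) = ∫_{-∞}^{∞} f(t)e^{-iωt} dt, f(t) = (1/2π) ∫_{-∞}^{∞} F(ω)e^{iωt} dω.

F[g](ω) = \frac{\sqrt{7} i \sqrt{\pi} \omega \left(14 - \omega^{2}\right) e^{- \frac{\omega^{2}}{28}}}{1372}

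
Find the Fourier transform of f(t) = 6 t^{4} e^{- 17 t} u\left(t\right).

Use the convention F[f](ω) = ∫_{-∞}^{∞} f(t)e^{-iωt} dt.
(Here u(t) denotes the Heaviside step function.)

F(ω) = \frac{144}{\left(i \omega + 17\right)^{5}}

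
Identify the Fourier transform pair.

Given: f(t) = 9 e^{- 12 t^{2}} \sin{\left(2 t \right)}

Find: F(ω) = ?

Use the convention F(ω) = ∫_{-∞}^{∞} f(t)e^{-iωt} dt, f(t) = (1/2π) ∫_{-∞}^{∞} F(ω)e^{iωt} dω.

F(ω) = \frac{3 \sqrt{3} i \sqrt{\pi} \left(1 - e^{\frac{\omega}{6}}\right) e^{- \frac{\omega^{2}}{48} - \frac{\omega}{12} - \frac{1}{12}}}{4}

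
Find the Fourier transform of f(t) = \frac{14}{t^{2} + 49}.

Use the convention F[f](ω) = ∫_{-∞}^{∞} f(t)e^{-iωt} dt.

F(ω) = 2 \pi e^{- 7 \left|{\omega}\right|}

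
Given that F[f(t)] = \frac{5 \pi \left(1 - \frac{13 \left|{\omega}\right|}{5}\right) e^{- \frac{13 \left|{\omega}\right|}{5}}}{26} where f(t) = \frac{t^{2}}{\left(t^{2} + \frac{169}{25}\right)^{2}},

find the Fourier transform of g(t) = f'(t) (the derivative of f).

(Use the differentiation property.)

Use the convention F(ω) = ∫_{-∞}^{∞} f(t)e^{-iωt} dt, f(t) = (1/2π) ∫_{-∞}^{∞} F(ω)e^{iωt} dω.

F[g](ω) = \frac{i \pi \omega \left(5 - 13 \left|{\omega}\right|\right) e^{- \frac{13 \left|{\omega}\right|}{5}}}{26}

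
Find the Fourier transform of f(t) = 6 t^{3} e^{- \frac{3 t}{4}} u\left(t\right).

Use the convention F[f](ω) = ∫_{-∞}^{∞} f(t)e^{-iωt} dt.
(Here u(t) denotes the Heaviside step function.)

F(ω) = \frac{9216}{\left(4 i \omega + 3\right)^{4}}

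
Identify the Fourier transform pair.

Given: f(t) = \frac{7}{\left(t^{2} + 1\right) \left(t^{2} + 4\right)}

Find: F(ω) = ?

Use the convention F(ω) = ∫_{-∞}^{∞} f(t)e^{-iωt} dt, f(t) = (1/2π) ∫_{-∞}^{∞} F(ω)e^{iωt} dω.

F(ω) = \frac{7 \pi \left(2 e^{\left|{\omega}\right|} - 1\right) e^{- 2 \left|{\omega}\right|}}{6}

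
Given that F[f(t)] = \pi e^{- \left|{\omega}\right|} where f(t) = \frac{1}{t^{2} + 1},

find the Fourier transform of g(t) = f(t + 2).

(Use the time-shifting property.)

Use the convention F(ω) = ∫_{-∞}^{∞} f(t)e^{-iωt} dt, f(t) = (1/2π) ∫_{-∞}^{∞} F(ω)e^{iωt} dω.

F[g](ω) = \pi e^{2 i \omega - \left|{\omega}\right|}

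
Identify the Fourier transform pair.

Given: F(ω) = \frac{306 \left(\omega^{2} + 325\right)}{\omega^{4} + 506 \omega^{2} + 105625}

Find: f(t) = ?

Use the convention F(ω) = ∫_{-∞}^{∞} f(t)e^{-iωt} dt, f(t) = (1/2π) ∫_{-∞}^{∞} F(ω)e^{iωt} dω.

f(t) = 9 e^{- 17 \left|{t}\right|} \cos{\left(6 t \right)}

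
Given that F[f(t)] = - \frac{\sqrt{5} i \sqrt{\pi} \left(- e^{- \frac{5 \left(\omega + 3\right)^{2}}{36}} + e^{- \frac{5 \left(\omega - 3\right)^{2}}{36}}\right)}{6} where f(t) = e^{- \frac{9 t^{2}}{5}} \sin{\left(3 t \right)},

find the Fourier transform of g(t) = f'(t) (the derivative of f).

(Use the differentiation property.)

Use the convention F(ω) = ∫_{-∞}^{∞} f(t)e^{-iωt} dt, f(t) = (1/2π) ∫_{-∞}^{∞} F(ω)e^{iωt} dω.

F[g](ω) = \frac{\sqrt{5} \sqrt{\pi} \omega \left(e^{\frac{5 \omega}{3}} - 1\right) e^{- \frac{5 \omega^{2}}{36} - \frac{5 \omega}{6} - \frac{5}{4}}}{6}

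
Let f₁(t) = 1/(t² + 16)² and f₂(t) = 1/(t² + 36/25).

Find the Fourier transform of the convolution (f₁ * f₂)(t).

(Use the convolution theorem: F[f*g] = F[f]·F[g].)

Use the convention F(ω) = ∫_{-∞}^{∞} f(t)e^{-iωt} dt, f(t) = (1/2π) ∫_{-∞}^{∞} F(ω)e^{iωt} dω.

F[f₁*f₂](ω) = \frac{5 \pi^{2} \left(4 \left|{\omega}\right| + 1\right) e^{- \frac{26 \left|{\omega}\right|}{5}}}{768}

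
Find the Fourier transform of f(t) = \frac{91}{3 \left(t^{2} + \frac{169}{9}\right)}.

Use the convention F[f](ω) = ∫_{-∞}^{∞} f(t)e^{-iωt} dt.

F(ω) = 7 \pi e^{- \frac{13 \left|{\omega}\right|}{3}}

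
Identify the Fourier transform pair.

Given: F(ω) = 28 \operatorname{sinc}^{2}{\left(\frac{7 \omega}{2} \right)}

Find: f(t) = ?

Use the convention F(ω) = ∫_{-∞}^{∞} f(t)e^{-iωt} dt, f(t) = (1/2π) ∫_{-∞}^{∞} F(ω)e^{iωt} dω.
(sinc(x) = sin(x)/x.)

f(t) = 4 \left(\begin{cases} 1 - \frac{\left|{t}\right|}{7} & \text{for}\: \left|{t}\right| < 7 \\0 & \text{otherwise} \end{cases}\right)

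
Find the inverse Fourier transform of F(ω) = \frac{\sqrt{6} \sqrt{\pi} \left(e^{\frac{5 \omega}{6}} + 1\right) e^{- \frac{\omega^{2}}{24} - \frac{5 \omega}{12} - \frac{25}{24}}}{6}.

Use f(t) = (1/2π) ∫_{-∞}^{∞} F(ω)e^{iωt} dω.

f(t) = 2 e^{- 6 t^{2}} \cos{\left(5 t \right)}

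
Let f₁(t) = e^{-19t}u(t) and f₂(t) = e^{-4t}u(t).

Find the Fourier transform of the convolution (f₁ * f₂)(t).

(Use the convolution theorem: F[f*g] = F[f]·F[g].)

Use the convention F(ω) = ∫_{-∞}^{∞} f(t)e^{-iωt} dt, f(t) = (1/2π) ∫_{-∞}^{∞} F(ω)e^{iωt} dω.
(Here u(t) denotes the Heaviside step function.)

F[f₁*f₂](ω) = \frac{1}{\left(i \omega + 4\right) \left(i \omega + 19\right)}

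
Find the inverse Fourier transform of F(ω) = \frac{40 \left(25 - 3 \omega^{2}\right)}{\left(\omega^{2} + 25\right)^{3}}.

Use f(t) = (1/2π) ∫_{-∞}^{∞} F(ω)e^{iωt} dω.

f(t) = 2 t^{2} e^{- 5 \left|{t}\right|}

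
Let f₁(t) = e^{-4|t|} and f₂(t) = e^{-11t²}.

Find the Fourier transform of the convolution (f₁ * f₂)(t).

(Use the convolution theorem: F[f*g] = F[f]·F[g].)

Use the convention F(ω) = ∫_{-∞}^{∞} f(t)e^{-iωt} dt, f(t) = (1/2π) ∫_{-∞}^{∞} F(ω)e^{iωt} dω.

F[f₁*f₂](ω) = \frac{8 \sqrt{11} \sqrt{\pi} e^{- \frac{\omega^{2}}{44}}}{11 \left(\omega^{2} + 16\right)}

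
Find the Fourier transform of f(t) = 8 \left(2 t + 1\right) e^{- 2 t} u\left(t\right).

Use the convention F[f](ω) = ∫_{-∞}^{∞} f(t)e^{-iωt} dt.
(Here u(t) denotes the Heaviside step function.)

F(ω) = \frac{8 \left(- i \omega - 4\right)}{\omega^{2} - 4 i \omega - 4}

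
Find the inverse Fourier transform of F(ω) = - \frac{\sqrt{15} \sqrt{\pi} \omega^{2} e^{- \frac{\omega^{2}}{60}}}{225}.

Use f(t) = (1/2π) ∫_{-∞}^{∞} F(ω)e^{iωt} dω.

f(t) = \left(60 t^{2} - 2\right) e^{- 15 t^{2}}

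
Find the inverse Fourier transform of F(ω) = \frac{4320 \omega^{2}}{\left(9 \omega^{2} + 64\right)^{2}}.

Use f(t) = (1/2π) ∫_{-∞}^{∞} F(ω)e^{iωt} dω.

f(t) = 5 \left(1 - \frac{8 \left|{t}\right|}{3}\right) e^{- \frac{8 \left|{t}\right|}{3}}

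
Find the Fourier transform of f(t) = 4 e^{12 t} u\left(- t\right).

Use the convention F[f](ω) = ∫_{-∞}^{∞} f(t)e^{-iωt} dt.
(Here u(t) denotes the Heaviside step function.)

F(ω) = - \frac{4}{i \omega - 12}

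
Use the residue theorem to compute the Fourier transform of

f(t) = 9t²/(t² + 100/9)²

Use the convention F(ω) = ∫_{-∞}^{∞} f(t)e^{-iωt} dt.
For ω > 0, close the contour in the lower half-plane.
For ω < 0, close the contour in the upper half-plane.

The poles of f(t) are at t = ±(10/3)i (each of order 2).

Let g(z) = f(z)e^{-iωz}; for large |z| the factor e^{-iωz} decays in the lower half-plane when ω > 0 and in the upper half-plane when ω < 0.

Case ω > 0 (lower half-plane, clockwise contour ⇒ F(ω) = -2πi·ΣRes):
  Res_{z = - \frac{10 i}{3}} g(z) = \frac{9 i \left(3 - 10 \omega\right) e^{- \frac{10 \omega}{3}}}{40} (pole of order 2)
  F(ω) = -2πi·ΣRes = \frac{9 \pi \left(3 - 10 \omega\right) e^{- \frac{10 \omega}{3}}}{20}

Case ω < 0 (upper half-plane, counterclockwise contour ⇒ F(ω) = +2πi·ΣRes):
  Res_{z = \frac{10 i}{3}} g(z) = \frac{9 i \left(- 10 \omega - 3\right) e^{\frac{10 \omega}{3}}}{40} (pole of order 2)
  F(ω) = 2πi·ΣRes = \frac{9 \pi \left(10 \omega + 3\right) e^{\frac{10 \omega}{3}}}{20}

Both cases combine into a single formula in |ω|:

F(ω) = \frac{9 \pi \left(3 - 10 \left|{\omega}\right|\right) e^{- \frac{10 \left|{\omega}\right|}{3}}}{20}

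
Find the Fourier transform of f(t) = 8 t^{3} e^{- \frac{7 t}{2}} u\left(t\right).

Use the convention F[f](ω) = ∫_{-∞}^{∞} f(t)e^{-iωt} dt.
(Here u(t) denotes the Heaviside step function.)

F(ω) = \frac{768}{\left(2 i \omega + 7\right)^{4}}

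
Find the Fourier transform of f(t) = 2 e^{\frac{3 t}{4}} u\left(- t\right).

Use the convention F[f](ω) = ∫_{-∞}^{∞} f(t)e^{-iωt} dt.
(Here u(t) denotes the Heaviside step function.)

F(ω) = - \frac{8}{4 i \omega - 3}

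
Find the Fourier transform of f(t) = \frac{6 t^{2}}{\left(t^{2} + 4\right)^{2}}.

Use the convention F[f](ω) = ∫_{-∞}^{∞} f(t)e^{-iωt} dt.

F(ω) = \frac{3 \pi \left(1 - 2 \left|{\omega}\right|\right) e^{- 2 \left|{\omega}\right|}}{2}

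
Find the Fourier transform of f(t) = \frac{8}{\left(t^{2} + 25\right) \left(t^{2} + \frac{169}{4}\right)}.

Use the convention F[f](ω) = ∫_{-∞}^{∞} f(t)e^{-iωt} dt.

F(ω) = \frac{32 \pi e^{- 5 \left|{\omega}\right|}}{345} - \frac{64 \pi e^{- \frac{13 \left|{\omega}\right|}{2}}}{897}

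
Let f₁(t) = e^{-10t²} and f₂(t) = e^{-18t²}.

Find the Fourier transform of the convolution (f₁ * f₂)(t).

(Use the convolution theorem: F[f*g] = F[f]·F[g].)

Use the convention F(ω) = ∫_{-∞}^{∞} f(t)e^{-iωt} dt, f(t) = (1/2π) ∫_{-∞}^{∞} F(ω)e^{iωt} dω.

F[f₁*f₂](ω) = \frac{\sqrt{5} \pi e^{- \frac{7 \omega^{2}}{180}}}{30}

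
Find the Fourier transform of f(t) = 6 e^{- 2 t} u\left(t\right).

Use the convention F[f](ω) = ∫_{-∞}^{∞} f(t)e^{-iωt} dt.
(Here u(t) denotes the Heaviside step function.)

F(ω) = \frac{6}{i \omega + 2}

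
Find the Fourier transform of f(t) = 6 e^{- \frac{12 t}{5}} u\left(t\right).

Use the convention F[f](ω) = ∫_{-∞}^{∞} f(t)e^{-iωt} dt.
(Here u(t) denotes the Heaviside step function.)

F(ω) = \frac{30}{5 i \omega + 12}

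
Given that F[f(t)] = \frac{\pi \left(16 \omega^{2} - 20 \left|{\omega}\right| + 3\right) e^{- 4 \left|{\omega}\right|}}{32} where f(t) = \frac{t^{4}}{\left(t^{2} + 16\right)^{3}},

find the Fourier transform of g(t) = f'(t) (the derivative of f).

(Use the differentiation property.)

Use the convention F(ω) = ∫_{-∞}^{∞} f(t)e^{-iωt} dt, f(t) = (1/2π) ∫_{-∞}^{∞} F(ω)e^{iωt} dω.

F[g](ω) = \frac{i \pi \omega \left(16 \omega^{2} - 20 \left|{\omega}\right| + 3\right) e^{- 4 \left|{\omega}\right|}}{32}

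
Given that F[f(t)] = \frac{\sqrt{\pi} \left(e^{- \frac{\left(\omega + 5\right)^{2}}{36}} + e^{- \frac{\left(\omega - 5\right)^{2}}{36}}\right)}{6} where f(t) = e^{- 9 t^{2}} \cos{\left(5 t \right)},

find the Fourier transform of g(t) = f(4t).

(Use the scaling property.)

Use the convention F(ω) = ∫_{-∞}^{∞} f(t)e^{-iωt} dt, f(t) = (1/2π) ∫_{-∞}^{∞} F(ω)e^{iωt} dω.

F[g](ω) = \frac{\sqrt{\pi} \left(e^{\frac{5 \omega}{36}} + 1\right) e^{- \frac{\omega^{2}}{576} - \frac{5 \omega}{72} - \frac{25}{36}}}{24}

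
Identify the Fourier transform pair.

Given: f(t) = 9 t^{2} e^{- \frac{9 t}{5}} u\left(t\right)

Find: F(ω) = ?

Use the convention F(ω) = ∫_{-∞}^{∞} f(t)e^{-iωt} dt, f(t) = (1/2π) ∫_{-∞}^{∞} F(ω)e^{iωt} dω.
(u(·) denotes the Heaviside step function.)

F(ω) = \frac{2250}{\left(5 i \omega + 9\right)^{3}}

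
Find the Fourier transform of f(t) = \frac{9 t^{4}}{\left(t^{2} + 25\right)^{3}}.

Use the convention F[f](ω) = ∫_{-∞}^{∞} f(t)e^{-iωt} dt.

F(ω) = \frac{9 \pi \left(25 \omega^{2} - 25 \left|{\omega}\right| + 3\right) e^{- 5 \left|{\omega}\right|}}{40}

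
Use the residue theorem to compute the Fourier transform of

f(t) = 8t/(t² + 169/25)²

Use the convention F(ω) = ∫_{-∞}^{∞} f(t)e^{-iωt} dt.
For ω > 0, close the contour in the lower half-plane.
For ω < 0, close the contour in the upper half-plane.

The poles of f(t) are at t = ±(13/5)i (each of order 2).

Let g(z) = f(z)e^{-iωz}; for large |z| the factor e^{-iωz} decays in the lower half-plane when ω > 0 and in the upper half-plane when ω < 0.

Case ω > 0 (lower half-plane, clockwise contour ⇒ F(ω) = -2πi·ΣRes):
  Res_{z = - \frac{13 i}{5}} g(z) = \frac{10 \omega e^{- \frac{13 \omega}{5}}}{13} (pole of order 2)
  F(ω) = -2πi·ΣRes = - \frac{20 i \pi \omega e^{- \frac{13 \omega}{5}}}{13}

Case ω < 0 (upper half-plane, counterclockwise contour ⇒ F(ω) = +2πi·ΣRes):
  Res_{z = \frac{13 i}{5}} g(z) = - \frac{10 \omega e^{\frac{13 \omega}{5}}}{13} (pole of order 2)
  F(ω) = 2πi·ΣRes = - \frac{20 i \pi \omega e^{\frac{13 \omega}{5}}}{13}

Both cases combine into a single formula in |ω|:

F(ω) = - \frac{20 i \pi \omega e^{- \frac{13 \left|{\omega}\right|}{5}}}{13}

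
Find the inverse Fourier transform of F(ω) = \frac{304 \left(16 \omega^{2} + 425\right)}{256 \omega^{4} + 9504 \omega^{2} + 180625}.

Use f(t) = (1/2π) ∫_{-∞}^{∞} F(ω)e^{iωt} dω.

f(t) = 2 e^{- \frac{19 \left|{t}\right|}{4}} \cos{\left(2 \left|{t}\right| \right)}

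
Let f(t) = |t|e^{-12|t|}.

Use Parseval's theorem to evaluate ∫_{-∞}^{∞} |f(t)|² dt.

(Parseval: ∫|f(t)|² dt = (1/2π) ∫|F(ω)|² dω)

∫|f(t)|² dt = \frac{1}{3456}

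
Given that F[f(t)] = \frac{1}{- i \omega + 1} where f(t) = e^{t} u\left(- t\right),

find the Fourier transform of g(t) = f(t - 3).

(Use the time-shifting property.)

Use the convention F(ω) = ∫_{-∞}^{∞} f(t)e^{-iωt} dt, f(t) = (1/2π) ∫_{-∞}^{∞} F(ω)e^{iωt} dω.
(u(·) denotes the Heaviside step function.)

F[g](ω) = \frac{i e^{- 3 i \omega}}{\omega + i}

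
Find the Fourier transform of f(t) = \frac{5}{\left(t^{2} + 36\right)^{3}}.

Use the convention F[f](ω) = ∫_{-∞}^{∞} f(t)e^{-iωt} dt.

F(ω) = \frac{5 \pi \left(12 \omega^{2} + 6 \left|{\omega}\right| + 1\right) e^{- 6 \left|{\omega}\right|}}{20736}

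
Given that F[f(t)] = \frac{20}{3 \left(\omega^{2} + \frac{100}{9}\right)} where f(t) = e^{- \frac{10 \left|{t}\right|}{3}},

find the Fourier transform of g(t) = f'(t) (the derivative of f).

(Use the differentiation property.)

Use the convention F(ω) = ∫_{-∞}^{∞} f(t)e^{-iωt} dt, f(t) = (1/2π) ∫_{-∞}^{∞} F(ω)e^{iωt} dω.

F[g](ω) = \frac{60 i \omega}{9 \omega^{2} + 100}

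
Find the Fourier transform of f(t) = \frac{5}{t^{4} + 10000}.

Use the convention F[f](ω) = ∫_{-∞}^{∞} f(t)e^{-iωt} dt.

F(ω) = \frac{\pi e^{- 5 \sqrt{2} \left|{\omega}\right|} \sin{\left(5 \sqrt{2} \left|{\omega}\right| + \frac{\pi}{4} \right)}}{200}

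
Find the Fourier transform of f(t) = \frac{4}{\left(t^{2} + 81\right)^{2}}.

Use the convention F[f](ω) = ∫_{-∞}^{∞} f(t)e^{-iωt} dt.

F(ω) = \frac{2 \pi \left(9 \left|{\omega}\right| + 1\right) e^{- 9 \left|{\omega}\right|}}{729}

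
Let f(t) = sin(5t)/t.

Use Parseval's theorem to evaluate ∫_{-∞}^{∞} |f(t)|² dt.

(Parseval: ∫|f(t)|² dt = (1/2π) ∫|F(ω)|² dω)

∫|f(t)|² dt = 5 \pi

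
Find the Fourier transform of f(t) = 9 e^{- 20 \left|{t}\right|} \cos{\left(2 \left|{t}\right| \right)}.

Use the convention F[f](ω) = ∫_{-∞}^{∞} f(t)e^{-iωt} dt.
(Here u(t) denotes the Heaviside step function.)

F(ω) = \frac{360 \left(\omega^{2} + 404\right)}{\omega^{4} + 792 \omega^{2} + 163216}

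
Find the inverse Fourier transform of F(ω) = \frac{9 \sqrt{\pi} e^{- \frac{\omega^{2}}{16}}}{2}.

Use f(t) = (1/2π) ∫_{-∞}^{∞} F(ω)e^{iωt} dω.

f(t) = 9 e^{- 4 t^{2}}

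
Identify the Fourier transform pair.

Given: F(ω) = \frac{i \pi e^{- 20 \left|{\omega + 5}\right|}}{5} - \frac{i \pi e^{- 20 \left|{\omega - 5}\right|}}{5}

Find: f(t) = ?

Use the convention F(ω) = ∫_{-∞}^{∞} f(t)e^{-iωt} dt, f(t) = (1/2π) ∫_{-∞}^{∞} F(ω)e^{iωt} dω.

f(t) = \frac{8 \sin{\left(5 t \right)}}{t^{2} + 400}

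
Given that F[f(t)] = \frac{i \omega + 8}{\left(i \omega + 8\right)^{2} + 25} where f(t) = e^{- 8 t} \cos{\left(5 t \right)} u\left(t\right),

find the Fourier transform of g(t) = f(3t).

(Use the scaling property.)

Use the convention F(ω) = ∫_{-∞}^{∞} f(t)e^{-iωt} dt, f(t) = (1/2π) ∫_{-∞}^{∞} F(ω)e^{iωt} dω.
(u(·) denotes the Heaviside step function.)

F[g](ω) = \frac{i \omega + 24}{\left(i \omega + 24\right)^{2} + 225}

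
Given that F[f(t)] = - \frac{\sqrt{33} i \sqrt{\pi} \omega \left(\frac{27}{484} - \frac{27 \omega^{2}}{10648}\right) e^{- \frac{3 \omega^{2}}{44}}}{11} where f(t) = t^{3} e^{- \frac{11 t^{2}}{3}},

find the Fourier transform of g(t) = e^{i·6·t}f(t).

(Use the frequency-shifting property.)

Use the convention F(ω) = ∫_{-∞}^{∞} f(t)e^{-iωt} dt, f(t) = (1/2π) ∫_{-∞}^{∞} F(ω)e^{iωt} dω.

F[g](ω) = \frac{27 \sqrt{33} i \sqrt{\pi} \left(\omega - 6\right) \left(\left(\omega - 6\right)^{2} - 22\right) e^{- \frac{3 \left(\omega - 6\right)^{2}}{44}}}{117128}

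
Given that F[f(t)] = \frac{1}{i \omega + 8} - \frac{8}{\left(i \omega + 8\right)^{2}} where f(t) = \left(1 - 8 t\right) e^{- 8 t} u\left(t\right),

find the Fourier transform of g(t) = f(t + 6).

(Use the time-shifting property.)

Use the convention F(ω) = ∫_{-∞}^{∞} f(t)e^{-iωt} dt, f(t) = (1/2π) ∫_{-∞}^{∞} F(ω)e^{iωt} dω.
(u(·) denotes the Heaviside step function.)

F[g](ω) = \frac{i \omega e^{6 i \omega}}{- \omega^{2} + 16 i \omega + 64}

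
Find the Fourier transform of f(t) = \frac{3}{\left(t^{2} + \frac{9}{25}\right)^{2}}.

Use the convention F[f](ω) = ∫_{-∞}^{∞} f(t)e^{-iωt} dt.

F(ω) = \frac{25 \pi \left(3 \left|{\omega}\right| + 5\right) e^{- \frac{3 \left|{\omega}\right|}{5}}}{18}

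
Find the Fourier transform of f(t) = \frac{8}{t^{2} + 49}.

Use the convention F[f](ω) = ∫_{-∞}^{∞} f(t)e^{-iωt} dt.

F(ω) = \frac{8 \pi e^{- 7 \left|{\omega}\right|}}{7}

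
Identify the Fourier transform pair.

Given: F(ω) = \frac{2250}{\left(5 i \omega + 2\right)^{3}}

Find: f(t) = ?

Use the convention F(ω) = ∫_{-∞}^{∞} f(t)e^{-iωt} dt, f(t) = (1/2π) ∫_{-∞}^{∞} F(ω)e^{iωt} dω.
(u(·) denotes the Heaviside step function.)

f(t) = 9 t^{2} e^{- \frac{2 t}{5}} u\left(t\right)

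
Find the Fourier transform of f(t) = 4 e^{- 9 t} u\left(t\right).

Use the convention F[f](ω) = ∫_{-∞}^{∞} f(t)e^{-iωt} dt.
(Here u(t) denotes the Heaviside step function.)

F(ω) = \frac{4}{i \omega + 9}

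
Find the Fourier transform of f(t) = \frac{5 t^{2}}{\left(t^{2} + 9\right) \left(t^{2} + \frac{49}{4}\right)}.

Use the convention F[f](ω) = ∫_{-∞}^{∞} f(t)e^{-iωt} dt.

F(ω) = - \frac{60 \pi e^{- 3 \left|{\omega}\right|}}{13} + \frac{70 \pi e^{- \frac{7 \left|{\omega}\right|}{2}}}{13}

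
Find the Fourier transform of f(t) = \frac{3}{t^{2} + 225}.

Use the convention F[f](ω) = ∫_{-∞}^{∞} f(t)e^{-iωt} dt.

F(ω) = \frac{\pi e^{- 15 \left|{\omega}\right|}}{5}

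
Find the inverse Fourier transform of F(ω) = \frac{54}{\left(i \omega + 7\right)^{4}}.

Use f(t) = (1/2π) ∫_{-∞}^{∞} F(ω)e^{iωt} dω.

f(t) = 9 t^{3} e^{- 7 t} u\left(t\right)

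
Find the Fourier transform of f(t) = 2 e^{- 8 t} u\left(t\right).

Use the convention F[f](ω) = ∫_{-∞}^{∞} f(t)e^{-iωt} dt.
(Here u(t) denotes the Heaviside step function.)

F(ω) = \frac{2}{i \omega + 8}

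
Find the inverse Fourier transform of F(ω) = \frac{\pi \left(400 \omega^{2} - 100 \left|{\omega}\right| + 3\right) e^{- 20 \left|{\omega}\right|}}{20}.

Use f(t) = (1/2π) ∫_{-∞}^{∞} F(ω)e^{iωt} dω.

f(t) = \frac{8 t^{4}}{\left(t^{2} + 400\right)^{3}}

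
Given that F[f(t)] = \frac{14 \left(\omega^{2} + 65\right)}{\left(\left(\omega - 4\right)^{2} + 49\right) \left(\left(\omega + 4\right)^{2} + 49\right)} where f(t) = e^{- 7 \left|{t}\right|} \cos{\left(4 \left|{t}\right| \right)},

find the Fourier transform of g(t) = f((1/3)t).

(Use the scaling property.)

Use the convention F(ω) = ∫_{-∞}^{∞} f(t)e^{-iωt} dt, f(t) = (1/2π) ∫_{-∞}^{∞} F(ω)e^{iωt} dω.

F[g](ω) = \frac{42 \left(9 \omega^{2} + 65\right)}{81 \omega^{4} + 594 \omega^{2} + 4225}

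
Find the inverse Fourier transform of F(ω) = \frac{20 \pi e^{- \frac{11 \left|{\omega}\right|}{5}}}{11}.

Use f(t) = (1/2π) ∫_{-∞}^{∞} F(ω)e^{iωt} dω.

f(t) = \frac{4}{t^{2} + \frac{121}{25}}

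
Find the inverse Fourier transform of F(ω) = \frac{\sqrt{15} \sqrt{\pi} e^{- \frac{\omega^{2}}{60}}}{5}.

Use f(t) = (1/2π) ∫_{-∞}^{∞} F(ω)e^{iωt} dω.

f(t) = 3 e^{- 15 t^{2}}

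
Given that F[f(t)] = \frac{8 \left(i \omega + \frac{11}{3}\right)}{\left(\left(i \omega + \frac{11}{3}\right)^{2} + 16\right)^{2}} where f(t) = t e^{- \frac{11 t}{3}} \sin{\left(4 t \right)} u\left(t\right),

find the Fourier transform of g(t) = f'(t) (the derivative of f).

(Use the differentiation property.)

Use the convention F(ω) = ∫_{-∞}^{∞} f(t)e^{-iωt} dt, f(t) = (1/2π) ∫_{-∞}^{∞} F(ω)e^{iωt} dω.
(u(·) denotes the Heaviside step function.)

F[g](ω) = \frac{216 i \omega \left(3 i \omega + 11\right)}{\left(\left(3 i \omega + 11\right)^{2} + 144\right)^{2}}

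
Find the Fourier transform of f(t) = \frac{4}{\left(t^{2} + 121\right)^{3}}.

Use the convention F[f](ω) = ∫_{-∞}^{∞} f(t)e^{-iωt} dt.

F(ω) = \frac{\pi \left(121 \omega^{2} + 33 \left|{\omega}\right| + 3\right) e^{- 11 \left|{\omega}\right|}}{322102}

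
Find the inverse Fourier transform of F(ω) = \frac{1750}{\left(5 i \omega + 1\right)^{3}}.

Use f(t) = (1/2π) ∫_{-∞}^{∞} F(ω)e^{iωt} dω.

f(t) = 7 t^{2} e^{- \frac{t}{5}} u\left(t\right)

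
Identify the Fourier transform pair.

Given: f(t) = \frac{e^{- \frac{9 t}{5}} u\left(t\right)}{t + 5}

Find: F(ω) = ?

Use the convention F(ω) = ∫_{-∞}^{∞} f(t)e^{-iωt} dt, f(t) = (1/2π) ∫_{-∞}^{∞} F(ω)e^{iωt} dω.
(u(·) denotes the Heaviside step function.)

F(ω) = e^{5 i \omega + 9} \operatorname{E}_{1}\left(5 i \omega + 9\right)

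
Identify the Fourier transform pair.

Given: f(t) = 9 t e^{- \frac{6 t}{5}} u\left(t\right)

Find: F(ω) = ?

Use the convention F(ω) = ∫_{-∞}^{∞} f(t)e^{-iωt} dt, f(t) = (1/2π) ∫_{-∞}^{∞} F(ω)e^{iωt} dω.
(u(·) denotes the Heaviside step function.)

F(ω) = \frac{225}{\left(5 i \omega + 6\right)^{2}}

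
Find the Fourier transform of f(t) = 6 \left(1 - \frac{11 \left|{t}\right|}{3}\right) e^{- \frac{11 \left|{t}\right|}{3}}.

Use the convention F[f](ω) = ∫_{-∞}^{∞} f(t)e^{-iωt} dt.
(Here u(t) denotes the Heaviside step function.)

F(ω) = \frac{7128 \omega^{2}}{\left(9 \omega^{2} + 121\right)^{2}}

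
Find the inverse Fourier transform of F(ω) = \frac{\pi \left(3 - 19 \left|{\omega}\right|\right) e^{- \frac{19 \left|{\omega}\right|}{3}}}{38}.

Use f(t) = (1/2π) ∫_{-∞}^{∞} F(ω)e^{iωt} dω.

f(t) = \frac{t^{2}}{\left(t^{2} + \frac{361}{9}\right)^{2}}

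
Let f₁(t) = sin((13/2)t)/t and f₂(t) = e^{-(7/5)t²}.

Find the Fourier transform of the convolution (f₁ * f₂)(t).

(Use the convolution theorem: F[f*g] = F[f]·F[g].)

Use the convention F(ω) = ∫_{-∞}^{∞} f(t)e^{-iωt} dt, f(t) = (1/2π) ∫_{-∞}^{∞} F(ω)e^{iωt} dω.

F[f₁*f₂](ω) = \begin{cases} \frac{\sqrt{35} \pi^{\frac{3}{2}} e^{- \frac{5 \omega^{2}}{28}}}{7} & \text{for}\: \omega > - \frac{13}{2} \wedge \omega < \frac{13}{2} \\0 & \text{otherwise} \end{cases}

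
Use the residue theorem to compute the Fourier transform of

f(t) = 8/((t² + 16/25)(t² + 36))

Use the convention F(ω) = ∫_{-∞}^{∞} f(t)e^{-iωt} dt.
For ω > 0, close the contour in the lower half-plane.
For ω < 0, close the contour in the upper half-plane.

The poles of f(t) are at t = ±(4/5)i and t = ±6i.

Let g(z) = f(z)e^{-iωz}; for large |z| the factor e^{-iωz} decays in the lower half-plane when ω > 0 and in the upper half-plane when ω < 0.

Case ω > 0 (lower half-plane, clockwise contour ⇒ F(ω) = -2πi·ΣRes):
  Res_{z = - \frac{4 i}{5}} g(z) = \frac{125 i e^{- \frac{4 \omega}{5}}}{884}
  Res_{z = - 6 i} g(z) = - \frac{25 i e^{- 6 \omega}}{1326}
  F(ω) = -2πi·ΣRes = - \frac{25 \pi e^{- 6 \omega}}{663} + \frac{125 \pi e^{- \frac{4 \omega}{5}}}{442}

Case ω < 0 (upper half-plane, counterclockwise contour ⇒ F(ω) = +2πi·ΣRes):
  Res_{z = \frac{4 i}{5}} g(z) = - \frac{125 i e^{\frac{4 \omega}{5}}}{884}
  Res_{z = 6 i} g(z) = \frac{25 i e^{6 \omega}}{1326}
  F(ω) = 2πi·ΣRes = \frac{25 \pi \left(15 e^{\frac{4 \omega}{5}} - 2 e^{6 \omega}\right)}{1326}

Both cases combine into a single formula in |ω|:

F(ω) = - \frac{25 \pi e^{- 6 \left|{\omega}\right|}}{663} + \frac{125 \pi e^{- \frac{4 \left|{\omega}\right|}{5}}}{442}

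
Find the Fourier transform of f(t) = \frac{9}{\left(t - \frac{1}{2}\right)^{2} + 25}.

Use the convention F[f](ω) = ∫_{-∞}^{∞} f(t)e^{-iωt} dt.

F(ω) = \frac{9 \pi e^{- \frac{i \omega}{2} - 5 \left|{\omega}\right|}}{5}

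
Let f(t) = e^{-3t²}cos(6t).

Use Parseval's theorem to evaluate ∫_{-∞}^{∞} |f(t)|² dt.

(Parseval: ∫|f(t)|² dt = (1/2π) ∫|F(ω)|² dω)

∫|f(t)|² dt = \frac{\sqrt{6} \sqrt{\pi} \left(1 + e^{6}\right)}{12 e^{6}}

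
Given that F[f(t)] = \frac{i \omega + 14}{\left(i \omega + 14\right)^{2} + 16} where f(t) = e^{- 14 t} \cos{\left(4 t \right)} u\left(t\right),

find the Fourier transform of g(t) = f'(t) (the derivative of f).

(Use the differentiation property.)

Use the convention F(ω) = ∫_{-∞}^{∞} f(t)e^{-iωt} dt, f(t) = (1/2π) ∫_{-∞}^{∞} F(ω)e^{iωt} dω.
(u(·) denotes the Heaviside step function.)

F[g](ω) = \frac{i \omega \left(i \omega + 14\right)}{\left(i \omega + 14\right)^{2} + 16}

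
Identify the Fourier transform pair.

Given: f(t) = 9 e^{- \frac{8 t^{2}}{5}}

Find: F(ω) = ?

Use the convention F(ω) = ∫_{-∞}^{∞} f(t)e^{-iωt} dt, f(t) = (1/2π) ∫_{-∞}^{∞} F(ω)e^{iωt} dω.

F(ω) = \frac{9 \sqrt{10} \sqrt{\pi} e^{- \frac{5 \omega^{2}}{32}}}{4}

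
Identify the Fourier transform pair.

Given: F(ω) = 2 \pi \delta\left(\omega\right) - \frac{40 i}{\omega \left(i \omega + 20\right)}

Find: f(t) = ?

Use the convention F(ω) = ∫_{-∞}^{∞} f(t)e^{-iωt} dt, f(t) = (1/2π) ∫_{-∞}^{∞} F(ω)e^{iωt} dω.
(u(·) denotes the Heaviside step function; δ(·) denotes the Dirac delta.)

f(t) = 2 \left(1 - e^{- 20 t}\right) u\left(t\right)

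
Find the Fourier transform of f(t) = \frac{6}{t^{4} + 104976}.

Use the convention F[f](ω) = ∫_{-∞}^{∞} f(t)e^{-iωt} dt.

F(ω) = \frac{\pi e^{- 9 \sqrt{2} \left|{\omega}\right|} \sin{\left(9 \sqrt{2} \left|{\omega}\right| + \frac{\pi}{4} \right)}}{972}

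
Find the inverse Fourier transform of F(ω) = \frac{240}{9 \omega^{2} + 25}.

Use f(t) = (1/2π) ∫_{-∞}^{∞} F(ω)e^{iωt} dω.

f(t) = 8 e^{- \frac{5 \left|{t}\right|}{3}}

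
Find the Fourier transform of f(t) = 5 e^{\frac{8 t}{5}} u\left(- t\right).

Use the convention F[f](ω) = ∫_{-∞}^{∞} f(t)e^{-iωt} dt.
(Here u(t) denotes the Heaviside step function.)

F(ω) = - \frac{25}{5 i \omega - 8}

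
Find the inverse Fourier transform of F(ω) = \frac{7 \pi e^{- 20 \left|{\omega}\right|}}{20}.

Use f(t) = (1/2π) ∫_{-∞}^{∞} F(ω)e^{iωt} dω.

f(t) = \frac{7}{t^{2} + 400}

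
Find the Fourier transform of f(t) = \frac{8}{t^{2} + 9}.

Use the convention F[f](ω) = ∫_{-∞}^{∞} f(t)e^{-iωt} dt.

F(ω) = \frac{8 \pi e^{- 3 \left|{\omega}\right|}}{3}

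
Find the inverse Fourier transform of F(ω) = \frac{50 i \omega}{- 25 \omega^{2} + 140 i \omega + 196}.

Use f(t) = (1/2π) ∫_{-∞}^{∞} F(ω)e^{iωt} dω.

f(t) = 2 \left(1 - \frac{14 t}{5}\right) e^{- \frac{14 t}{5}} u\left(t\right)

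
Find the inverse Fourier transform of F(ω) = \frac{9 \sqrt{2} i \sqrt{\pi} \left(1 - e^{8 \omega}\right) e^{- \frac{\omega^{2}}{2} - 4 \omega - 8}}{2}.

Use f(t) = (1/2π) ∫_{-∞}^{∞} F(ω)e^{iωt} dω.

f(t) = 9 e^{- \frac{t^{2}}{2}} \sin{\left(4 t \right)}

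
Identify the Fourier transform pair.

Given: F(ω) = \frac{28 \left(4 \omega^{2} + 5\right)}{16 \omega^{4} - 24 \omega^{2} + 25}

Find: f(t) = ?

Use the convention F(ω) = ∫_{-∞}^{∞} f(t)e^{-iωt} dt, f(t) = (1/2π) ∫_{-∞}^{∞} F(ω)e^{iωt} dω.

f(t) = 7 e^{- \frac{\left|{t}\right|}{2}} \cos{\left(t \right)}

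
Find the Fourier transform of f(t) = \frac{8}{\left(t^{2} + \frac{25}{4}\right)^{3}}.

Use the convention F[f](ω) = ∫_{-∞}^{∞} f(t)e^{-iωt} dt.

F(ω) = \frac{8 \pi \left(25 \omega^{2} + 30 \left|{\omega}\right| + 12\right) e^{- \frac{5 \left|{\omega}\right|}{2}}}{3125}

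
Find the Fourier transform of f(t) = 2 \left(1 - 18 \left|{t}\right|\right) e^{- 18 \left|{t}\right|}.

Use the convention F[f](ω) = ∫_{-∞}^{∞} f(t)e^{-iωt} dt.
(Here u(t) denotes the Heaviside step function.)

F(ω) = \frac{144 \omega^{2}}{\left(\omega^{2} + 324\right)^{2}}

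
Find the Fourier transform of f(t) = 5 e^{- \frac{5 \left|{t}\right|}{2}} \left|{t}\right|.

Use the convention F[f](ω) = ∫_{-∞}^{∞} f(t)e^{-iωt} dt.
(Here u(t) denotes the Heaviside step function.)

F(ω) = \frac{40 \left(25 - 4 \omega^{2}\right)}{\left(4 \omega^{2} + 25\right)^{2}}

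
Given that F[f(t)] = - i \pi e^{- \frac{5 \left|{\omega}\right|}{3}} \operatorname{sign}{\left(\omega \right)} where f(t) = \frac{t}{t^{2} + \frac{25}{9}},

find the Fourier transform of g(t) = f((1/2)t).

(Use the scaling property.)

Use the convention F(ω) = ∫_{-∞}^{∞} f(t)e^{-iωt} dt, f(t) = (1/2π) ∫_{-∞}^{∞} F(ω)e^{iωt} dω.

F[g](ω) = - 2 i \pi e^{- \frac{10 \left|{\omega}\right|}{3}} \operatorname{sign}{\left(\omega \right)}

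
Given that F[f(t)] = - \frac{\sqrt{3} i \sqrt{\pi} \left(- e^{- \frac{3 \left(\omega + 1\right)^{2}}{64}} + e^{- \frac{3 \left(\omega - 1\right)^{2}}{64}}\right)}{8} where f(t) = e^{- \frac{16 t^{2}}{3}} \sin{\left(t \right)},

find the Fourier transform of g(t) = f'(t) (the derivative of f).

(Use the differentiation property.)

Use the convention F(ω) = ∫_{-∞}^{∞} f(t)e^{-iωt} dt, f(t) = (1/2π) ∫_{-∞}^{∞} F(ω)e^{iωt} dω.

F[g](ω) = \frac{\sqrt{3} \sqrt{\pi} \omega \left(e^{\frac{3 \omega}{16}} - 1\right) e^{- \frac{3 \omega^{2}}{64} - \frac{3 \omega}{32} - \frac{3}{64}}}{8}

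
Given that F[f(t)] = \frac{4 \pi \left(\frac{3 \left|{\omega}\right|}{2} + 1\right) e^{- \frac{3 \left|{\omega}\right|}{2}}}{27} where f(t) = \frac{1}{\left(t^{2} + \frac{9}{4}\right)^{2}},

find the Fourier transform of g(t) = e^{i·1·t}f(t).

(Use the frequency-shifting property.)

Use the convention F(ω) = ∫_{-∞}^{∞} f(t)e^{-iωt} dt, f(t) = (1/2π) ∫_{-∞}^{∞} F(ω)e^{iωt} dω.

F[g](ω) = \frac{2 \pi \left(3 \left|{\omega - 1}\right| + 2\right) e^{- \frac{3 \left|{\omega - 1}\right|}{2}}}{27}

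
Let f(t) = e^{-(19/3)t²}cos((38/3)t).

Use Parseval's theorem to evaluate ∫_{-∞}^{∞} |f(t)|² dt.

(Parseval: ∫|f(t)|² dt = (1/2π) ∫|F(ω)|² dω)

∫|f(t)|² dt = \frac{\sqrt{114} \sqrt{\pi} \left(1 + e^{\frac{38}{3}}\right)}{76 e^{\frac{38}{3}}}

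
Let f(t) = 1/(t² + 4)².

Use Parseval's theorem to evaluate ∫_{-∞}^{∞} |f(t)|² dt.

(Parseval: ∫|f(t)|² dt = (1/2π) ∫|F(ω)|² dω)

∫|f(t)|² dt = \frac{5 \pi}{2048}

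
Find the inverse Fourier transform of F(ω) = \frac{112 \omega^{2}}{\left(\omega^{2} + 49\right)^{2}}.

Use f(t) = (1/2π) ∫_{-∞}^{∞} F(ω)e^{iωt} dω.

f(t) = 4 \left(1 - 7 \left|{t}\right|\right) e^{- 7 \left|{t}\right|}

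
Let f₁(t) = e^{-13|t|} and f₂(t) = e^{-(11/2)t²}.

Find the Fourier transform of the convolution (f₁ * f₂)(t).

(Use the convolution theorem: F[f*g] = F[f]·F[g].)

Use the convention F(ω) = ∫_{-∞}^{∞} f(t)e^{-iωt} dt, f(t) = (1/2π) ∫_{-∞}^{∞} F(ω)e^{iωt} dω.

F[f₁*f₂](ω) = \frac{26 \sqrt{22} \sqrt{\pi} e^{- \frac{\omega^{2}}{22}}}{11 \left(\omega^{2} + 169\right)}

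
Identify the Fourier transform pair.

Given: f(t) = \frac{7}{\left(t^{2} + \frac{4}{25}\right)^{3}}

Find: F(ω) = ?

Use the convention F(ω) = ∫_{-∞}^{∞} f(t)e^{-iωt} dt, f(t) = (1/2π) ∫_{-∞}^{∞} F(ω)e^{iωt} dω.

F(ω) = \frac{875 \pi \left(4 \omega^{2} + 30 \left|{\omega}\right| + 75\right) e^{- \frac{2 \left|{\omega}\right|}{5}}}{256}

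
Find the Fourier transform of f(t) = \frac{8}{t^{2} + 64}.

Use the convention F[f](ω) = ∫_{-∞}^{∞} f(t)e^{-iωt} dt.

F(ω) = \pi e^{- 8 \left|{\omega}\right|}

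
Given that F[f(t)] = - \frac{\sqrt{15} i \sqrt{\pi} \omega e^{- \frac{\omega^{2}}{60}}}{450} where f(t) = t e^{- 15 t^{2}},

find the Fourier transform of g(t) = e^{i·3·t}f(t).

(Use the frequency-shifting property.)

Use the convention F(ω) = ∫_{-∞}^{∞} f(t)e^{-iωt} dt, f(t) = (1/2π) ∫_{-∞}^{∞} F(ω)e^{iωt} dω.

F[g](ω) = \frac{\sqrt{15} i \sqrt{\pi} \left(3 - \omega\right) e^{- \frac{\left(\omega - 3\right)^{2}}{60}}}{450}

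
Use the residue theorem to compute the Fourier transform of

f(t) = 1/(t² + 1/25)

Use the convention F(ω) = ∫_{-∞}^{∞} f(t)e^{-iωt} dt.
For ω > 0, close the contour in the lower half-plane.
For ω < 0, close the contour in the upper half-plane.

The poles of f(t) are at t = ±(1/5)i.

Let g(z) = f(z)e^{-iωz}; for large |z| the factor e^{-iωz} decays in the lower half-plane when ω > 0 and in the upper half-plane when ω < 0.

Case ω > 0 (lower half-plane, clockwise contour ⇒ F(ω) = -2πi·ΣRes):
  Res_{z = - \frac{i}{5}} g(z) = \frac{5 i e^{- \frac{\omega}{5}}}{2}
  F(ω) = -2πi·ΣRes = 5 \pi e^{- \frac{\omega}{5}}

Case ω < 0 (upper half-plane, counterclockwise contour ⇒ F(ω) = +2πi·ΣRes):
  Res_{z = \frac{i}{5}} g(z) = - \frac{5 i e^{\frac{\omega}{5}}}{2}
  F(ω) = 2πi·ΣRes = 5 \pi e^{\frac{\omega}{5}}

Both cases combine into a single formula in |ω|:

F(ω) = 5 \pi e^{- \frac{\left|{\omega}\right|}{5}}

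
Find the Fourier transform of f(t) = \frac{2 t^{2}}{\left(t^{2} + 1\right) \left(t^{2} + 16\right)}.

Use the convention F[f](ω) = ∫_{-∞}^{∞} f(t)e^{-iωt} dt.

F(ω) = \frac{2 \pi \left(4 - e^{3 \left|{\omega}\right|}\right) e^{- 4 \left|{\omega}\right|}}{15}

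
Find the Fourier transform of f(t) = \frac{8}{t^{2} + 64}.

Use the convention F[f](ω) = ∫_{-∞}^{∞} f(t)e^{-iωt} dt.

F(ω) = \pi e^{- 8 \left|{\omega}\right|}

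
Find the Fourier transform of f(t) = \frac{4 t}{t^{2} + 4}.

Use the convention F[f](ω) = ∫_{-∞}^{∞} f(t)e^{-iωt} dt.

F(ω) = - 4 i \pi e^{- 2 \left|{\omega}\right|} \operatorname{sign}{\left(\omega \right)}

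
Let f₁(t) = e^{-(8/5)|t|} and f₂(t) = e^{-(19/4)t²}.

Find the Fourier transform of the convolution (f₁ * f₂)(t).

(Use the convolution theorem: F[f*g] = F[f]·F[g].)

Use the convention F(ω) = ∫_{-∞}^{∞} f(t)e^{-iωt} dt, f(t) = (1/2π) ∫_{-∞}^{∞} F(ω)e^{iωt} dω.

F[f₁*f₂](ω) = \frac{160 \sqrt{19} \sqrt{\pi} e^{- \frac{\omega^{2}}{19}}}{19 \left(25 \omega^{2} + 64\right)}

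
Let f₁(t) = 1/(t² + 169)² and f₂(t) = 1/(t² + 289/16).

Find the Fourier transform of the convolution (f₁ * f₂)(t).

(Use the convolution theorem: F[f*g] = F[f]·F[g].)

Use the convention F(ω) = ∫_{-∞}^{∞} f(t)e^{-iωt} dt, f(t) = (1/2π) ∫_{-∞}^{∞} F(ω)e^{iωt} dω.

F[f₁*f₂](ω) = \frac{2 \pi^{2} \left(13 \left|{\omega}\right| + 1\right) e^{- \frac{69 \left|{\omega}\right|}{4}}}{37349}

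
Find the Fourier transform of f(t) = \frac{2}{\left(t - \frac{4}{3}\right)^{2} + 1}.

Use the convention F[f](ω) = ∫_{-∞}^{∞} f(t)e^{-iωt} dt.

F(ω) = 2 \pi e^{- \frac{4 i \omega}{3} - \left|{\omega}\right|}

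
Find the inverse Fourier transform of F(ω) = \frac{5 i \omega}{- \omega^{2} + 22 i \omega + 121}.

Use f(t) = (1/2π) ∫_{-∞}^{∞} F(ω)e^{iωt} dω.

f(t) = 5 \left(1 - 11 t\right) e^{- 11 t} u\left(t\right)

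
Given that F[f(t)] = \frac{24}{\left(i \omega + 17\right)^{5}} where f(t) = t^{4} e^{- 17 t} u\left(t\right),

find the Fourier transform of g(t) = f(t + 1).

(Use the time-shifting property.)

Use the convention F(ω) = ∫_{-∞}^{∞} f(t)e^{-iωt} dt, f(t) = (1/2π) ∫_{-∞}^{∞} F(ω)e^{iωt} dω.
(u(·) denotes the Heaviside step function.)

F[g](ω) = \frac{24 e^{i \omega}}{\left(i \omega + 17\right)^{5}}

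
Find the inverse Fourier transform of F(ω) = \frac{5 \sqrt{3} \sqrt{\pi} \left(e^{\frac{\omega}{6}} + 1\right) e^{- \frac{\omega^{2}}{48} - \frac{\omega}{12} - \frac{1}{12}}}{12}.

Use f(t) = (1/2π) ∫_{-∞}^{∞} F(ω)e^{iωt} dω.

f(t) = 5 e^{- 12 t^{2}} \cos{\left(2 t \right)}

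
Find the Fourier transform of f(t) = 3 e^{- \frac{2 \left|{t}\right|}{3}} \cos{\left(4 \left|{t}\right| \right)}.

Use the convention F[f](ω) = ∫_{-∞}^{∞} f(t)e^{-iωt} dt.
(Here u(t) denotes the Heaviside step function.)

F(ω) = \frac{36 \left(9 \omega^{2} + 148\right)}{81 \omega^{4} - 2520 \omega^{2} + 21904}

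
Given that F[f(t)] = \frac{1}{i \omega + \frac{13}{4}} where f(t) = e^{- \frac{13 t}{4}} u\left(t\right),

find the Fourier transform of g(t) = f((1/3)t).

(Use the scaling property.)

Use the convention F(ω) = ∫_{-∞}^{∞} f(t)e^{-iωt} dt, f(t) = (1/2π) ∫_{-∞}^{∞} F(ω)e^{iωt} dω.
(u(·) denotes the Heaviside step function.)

F[g](ω) = \frac{12}{12 i \omega + 13}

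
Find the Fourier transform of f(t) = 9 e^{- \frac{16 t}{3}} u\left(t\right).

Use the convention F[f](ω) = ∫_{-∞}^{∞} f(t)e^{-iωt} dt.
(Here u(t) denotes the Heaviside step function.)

F(ω) = \frac{27}{3 i \omega + 16}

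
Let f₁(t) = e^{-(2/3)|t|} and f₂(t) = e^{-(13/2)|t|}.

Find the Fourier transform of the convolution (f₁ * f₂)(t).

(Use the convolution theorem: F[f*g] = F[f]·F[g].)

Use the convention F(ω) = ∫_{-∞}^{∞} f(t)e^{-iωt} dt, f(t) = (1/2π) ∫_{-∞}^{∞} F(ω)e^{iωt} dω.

F[f₁*f₂](ω) = \frac{624}{36 \omega^{4} + 1537 \omega^{2} + 676}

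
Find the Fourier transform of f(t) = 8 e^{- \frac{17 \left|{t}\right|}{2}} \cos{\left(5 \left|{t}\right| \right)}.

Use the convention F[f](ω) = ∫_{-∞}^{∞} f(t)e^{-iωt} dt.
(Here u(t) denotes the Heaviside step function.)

F(ω) = \frac{544 \left(4 \omega^{2} + 389\right)}{16 \omega^{4} + 1512 \omega^{2} + 151321}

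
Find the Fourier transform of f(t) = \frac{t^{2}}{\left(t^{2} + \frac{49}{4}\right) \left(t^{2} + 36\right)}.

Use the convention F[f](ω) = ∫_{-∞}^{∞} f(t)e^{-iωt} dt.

F(ω) = \frac{24 \pi e^{- 6 \left|{\omega}\right|}}{95} - \frac{14 \pi e^{- \frac{7 \left|{\omega}\right|}{2}}}{95}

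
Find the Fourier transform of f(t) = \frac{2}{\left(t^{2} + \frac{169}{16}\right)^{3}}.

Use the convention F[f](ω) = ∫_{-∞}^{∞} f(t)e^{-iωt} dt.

F(ω) = \frac{16 \pi \left(169 \omega^{2} + 156 \left|{\omega}\right| + 48\right) e^{- \frac{13 \left|{\omega}\right|}{4}}}{371293}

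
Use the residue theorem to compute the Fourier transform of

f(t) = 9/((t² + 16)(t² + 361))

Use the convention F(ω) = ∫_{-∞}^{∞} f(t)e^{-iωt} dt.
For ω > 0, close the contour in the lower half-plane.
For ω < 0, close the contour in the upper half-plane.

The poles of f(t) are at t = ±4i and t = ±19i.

Let g(z) = f(z)e^{-iωz}; for large |z| the factor e^{-iωz} decays in the lower half-plane when ω > 0 and in the upper half-plane when ω < 0.

Case ω > 0 (lower half-plane, clockwise contour ⇒ F(ω) = -2πi·ΣRes):
  Res_{z = - 4 i} g(z) = \frac{3 i e^{- 4 \omega}}{920}
  Res_{z = - 19 i} g(z) = - \frac{3 i e^{- 19 \omega}}{4370}
  F(ω) = -2πi·ΣRes = \frac{3 \pi \left(19 e^{15 \omega} - 4\right) e^{- 19 \omega}}{8740}

Case ω < 0 (upper half-plane, counterclockwise contour ⇒ F(ω) = +2πi·ΣRes):
  Res_{z = 4 i} g(z) = - \frac{3 i e^{4 \omega}}{920}
  Res_{z = 19 i} g(z) = \frac{3 i e^{19 \omega}}{4370}
  F(ω) = 2πi·ΣRes = \frac{3 \pi \left(19 - 4 e^{15 \omega}\right) e^{4 \omega}}{8740}

Both cases combine into a single formula in |ω|:

F(ω) = \frac{3 \pi \left(19 e^{15 \left|{\omega}\right|} - 4\right) e^{- 19 \left|{\omega}\right|}}{8740}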